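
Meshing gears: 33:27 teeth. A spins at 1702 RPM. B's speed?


Gear ratio = 33:27 = 11:9
RPM_B = RPM_A × (teeth_A / teeth_B)
= 1702 × (33/27)
= 2080.2 RPM

2080.2 RPM


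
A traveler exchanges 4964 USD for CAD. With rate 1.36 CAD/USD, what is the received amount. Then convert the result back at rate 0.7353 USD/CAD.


Amount × rate = 4964 × 1.36 = 6751.04 CAD
Round-trip: 6751.04 × 0.7353 = 4964.04 USD
= 6751.04 CAD, then 4964.04 USD

6751.04 CAD, then 4964.04 USD


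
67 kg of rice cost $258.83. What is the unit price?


Unit rate = total / quantity
= 258.83 / 67
= $3.86 per unit

$3.86 per unit


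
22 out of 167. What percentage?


Percentage = (part / whole) × 100
= (22 / 167) × 100
≈ 13.17%

13.17%


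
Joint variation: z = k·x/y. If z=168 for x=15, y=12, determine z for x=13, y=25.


z = k·x/y
Solve for k using the known point: k = z·y/x = 168×12/15 = 2016/15 = 134.4000
Now evaluate at x=13, y=25:
z = k × 13 / 25 = (2016 × 13) / (15 × 25) = 26208/375
= 69.8880

69.8880


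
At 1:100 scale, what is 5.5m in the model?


Model size = real / scale
= 5.5 / 100
= 0.0550 m

0.0550 m


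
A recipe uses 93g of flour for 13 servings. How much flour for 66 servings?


Direct proportion: y/x = constant
k = 93/13 ≈ 7.1538
y₂ = k × 66 = 93 × 66 / 13 = 6138/13
≈ 472.15

472.15


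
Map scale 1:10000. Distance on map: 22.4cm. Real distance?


Real distance = map distance × scale
= 22.4cm × 10000
= 224000 cm = 2240.0 m
= 2.240 km

2.240 km


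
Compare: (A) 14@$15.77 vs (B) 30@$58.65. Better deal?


Deal A: $15.77/14 = $1.1264/unit
Deal B: $58.65/30 = $1.9550/unit
A is cheaper per unit
= Deal A

Deal A


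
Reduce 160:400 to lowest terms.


GCD(160, 400) = 80
160/80 : 400/80
= 2:5

2:5


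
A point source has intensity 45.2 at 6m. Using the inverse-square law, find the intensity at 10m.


I₁d₁² = I₂d₂²
I₂ = I₁ × (d₁/d₂)²
= 45.2 × (6/10)²
= 45.2 × 36/100
= 1627.2/100
= 16.2720

16.2720


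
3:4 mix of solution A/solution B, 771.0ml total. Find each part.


Total parts = 3 + 4 = 7
solution A: 771.0 × 3/7 = 330.4ml
solution B: 771.0 × 4/7 = 440.6ml
= 330.4ml and 440.6ml

330.4ml and 440.6ml


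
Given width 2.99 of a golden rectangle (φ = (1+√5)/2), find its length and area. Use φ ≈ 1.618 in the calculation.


φ = (1 + √5) / 2 ≈ 1.618
Length = width × φ = 2.99 × 1.618 = 4.83782
≈ 4.84
Area = width × length = 2.99 × 4.83782 = 14.4650818 ≈ 14.47
= Length: 4.84, Area: 14.47

Length: 4.84, Area: 14.47


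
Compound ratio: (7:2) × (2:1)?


Compound ratio = (7×2) : (2×1)
= 14:2
GCD = 2
= 7:1

7:1


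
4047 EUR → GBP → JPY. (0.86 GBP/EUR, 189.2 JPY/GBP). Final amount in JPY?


Step 1: 4047 EUR × 0.86 = 3480.42 GBP
Step 2: 3480.42 GBP × 189.2 = 658495.46 JPY
Implied rate EUR→JPY = 0.86 × 189.2 = 162.7120
= 658495.46 JPY

658495.46 JPY


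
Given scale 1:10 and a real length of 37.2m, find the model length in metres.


Model size = real / scale
= 37.2 / 10
= 3.7200 m

3.7200 m


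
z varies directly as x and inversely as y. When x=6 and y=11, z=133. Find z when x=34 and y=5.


z = k·x/y
Solve for k using the known point: k = z·y/x = 133×11/6 = 1463/6 ≈ 243.8333
Now evaluate at x=34, y=5:
z = k × 34 / 5 = (1463 × 34) / (6 × 5) = 49742/30
≈ 1658.0667

1658.0667


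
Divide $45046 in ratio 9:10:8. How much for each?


Total parts = 9 + 10 + 8 = 27
Part 1: 45046 × 9/27 = 15015.33
Part 2: 45046 × 10/27 = 16683.70
Part 3: 45046 × 8/27 = 13346.96
= Part 1: $15015.33, Part 2: $16683.70, Part 3: $13346.96

Part 1: $15015.33, Part 2: $16683.70, Part 3: $13346.96


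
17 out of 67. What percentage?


Percentage = (part / whole) × 100
= (17 / 67) × 100
≈ 25.37%

25.37%


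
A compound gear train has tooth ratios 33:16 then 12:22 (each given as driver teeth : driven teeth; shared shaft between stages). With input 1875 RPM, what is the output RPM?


Stage 1: RPM_B = RPM_A × t_A/t_B = 1875 × 33/16 = 61875/16 ≈ 3867.19
B and C share a shaft → RPM_C = RPM_B
Stage 2: RPM_D = RPM_C × t_C/t_D = RPM_A × (t_A×t_C)/(t_B×t_D)
Overall ratio = (33×12)/(16×22) = 396/352
RPM_D = 1875 × 396/352 = 742500/352
≈ 2109.38 RPM

2109.38 RPM


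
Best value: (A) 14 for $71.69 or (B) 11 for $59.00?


Deal A: $71.69/14 = $5.1207/unit
Deal B: $59.00/11 = $5.3636/unit
A is cheaper per unit
= Deal A

Deal A


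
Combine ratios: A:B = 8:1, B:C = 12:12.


Match B: multiply A:B by 12 → 96:12
Multiply B:C by 1 → 12:12
Combined: 96:12:12
GCD = 12
= 8:1:1

8:1:1


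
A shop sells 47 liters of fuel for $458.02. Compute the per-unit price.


Unit rate = total / quantity
= 458.02 / 47
= $9.75 per unit

$9.75 per unit


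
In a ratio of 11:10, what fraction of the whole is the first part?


Total parts = 11 + 10 = 21
First part: 11/21 = 11/21
= 11/21

11/21


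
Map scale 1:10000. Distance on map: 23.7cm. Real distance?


Real distance = map distance × scale
= 23.7cm × 10000
= 237000 cm = 2370.0 m
= 2.370 km

2.370 km


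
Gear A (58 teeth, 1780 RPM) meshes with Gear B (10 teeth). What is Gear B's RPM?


Gear ratio = 58:10 = 29:5
RPM_B = RPM_A × (teeth_A / teeth_B)
= 1780 × (58/10)
= 10324.0 RPM

10324.0 RPM


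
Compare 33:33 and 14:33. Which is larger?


33/33 = 1.0000
14/33 = 0.4242
1.0000 > 0.4242, so 33:33 is greater
= 33:33

33:33


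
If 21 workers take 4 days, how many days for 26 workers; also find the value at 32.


Inverse proportion: x × y = constant
k = 21 × 4 = 84
At x=26: k/26 = 3.23
At x=32: k/32 = 2.63
= 3.23 and 2.63

3.23 and 2.63


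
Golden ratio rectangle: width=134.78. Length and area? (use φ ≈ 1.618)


φ = (1 + √5) / 2 ≈ 1.618
Length = width × φ = 134.78 × 1.618 = 218.07404
≈ 218.07
Area = width × length = 134.78 × 218.07404 = 29392.0191112 ≈ 29392.02
= Length: 218.07, Area: 29392.02

Length: 218.07, Area: 29392.02


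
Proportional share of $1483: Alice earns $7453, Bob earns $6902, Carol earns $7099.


Total income = 7453 + 6902 + 7099 = $21454
Alice: $1483 × 7453/21454 = $515.19
Bob: $1483 × 6902/21454 = $477.10
Carol: $1483 × 7099/21454 = $490.72
= Alice: $515.19, Bob: $477.10, Carol: $490.72

Alice: $515.19, Bob: $477.10, Carol: $490.72


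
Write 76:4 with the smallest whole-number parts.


GCD(76, 4) = 4
76/4 : 4/4
= 19:1

19:1


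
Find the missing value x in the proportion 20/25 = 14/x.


Cross multiply: 20 × x = 25 × 14
20x = 350
x = 350 / 20
= 17.50

17.50


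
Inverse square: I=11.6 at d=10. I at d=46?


I₁d₁² = I₂d₂²
I₂ = I₁ × (d₁/d₂)²
= 11.6 × (10/46)²
= 11.6 × 100/2116
= 1160/2116
≈ 0.5482

0.5482


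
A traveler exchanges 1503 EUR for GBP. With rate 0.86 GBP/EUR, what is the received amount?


Amount × rate = 1503 × 0.86
= 1292.58 GBP

1292.58 GBP


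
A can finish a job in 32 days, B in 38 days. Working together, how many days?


Rate of A = 1/32 per day
Rate of B = 1/38 per day
Combined rate = 1/32 + 1/38 = 70/1216 ≈ 0.0576 per day
Days = 1 / combined rate = 1216/70
≈ 17.37 days

17.37 days


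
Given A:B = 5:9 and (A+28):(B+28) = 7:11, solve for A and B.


Let A = 5k, B = 9k.
(5k + 28) / (9k + 28) = 7/11
Cross-multiply: 11(5k + 28) = 7(9k + 28)
55k + 308 = 63k + 196
55k - 63k = 196 - 308
-8k = -112
k = -112/-8 = 14
A = 5×14 = 70, B = 9×14 = 126
= A = 70, B = 126

A = 70, B = 126


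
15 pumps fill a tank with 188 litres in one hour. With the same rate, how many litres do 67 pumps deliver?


Direct proportion: y/x = constant
k = 188/15 ≈ 12.5333
y₂ = k × 67 = 188 × 67 / 15 = 12596/15
≈ 839.73

839.73


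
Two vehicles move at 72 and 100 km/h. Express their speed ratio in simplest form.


Ratio = 72:100
GCD = 4
Simplified = 18:25
Time ratio (same distance) = 25:18
Speed ratio = 18:25

18:25


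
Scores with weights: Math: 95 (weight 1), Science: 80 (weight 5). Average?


Numerator = 95×1 + 80×5
= 95 + 400
= 495
Total weight = 6
Weighted avg = 495/6
= 82.50

82.50


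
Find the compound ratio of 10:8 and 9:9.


Compound ratio = (10×9) : (8×9)
= 90:72
GCD = 18
= 5:4

5:4


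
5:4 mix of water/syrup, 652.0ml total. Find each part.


Total parts = 5 + 4 = 9
water: 652.0 × 5/9 = 362.2ml
syrup: 652.0 × 4/9 = 289.8ml
= 362.2ml and 289.8ml

362.2ml and 289.8ml


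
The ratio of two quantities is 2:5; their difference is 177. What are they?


Let A = 2k, B = 5k.
5k - 2k = 177
3k = 177 → k = 177/3 = 59
A = 2×59 = 118, B = 5×59 = 295
= A = 118, B = 295

A = 118, B = 295


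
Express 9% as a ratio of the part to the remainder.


9% means 9 parts out of 100; remainder = 91
Part : remainder = 9:91
GCD = 1
= 9:91

9:91


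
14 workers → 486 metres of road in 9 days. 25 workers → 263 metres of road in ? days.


Days ∝ work / workers, so d₂ = d₁ × (m₁/m₂) × (w₂/w₁)
Workers factor (inverse): 14/25 = 0.5600
Work factor (direct): 263/486 ≈ 0.5412
d₂ = 9 × 14/25 × 263/486 = (9 × 14 × 263) / (25 × 486) = 33138/12150
≈ 2.73 days

2.73 days


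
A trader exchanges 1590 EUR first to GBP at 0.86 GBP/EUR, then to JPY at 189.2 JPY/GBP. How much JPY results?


Step 1: 1590 EUR × 0.86 = 1367.40 GBP
Step 2: 1367.40 GBP × 189.2 = 258712.08 JPY
Implied rate EUR→JPY = 0.86 × 189.2 = 162.7120
= 258712.08 JPY

258712.08 JPY


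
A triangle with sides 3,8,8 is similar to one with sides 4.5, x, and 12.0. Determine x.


Scale factor = 4.5/3 = 1.5
Missing side = 8 × 1.5
= 12.0

12.0


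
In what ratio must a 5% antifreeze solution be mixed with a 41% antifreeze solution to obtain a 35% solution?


Let x parts of 5% mix with y parts of 41%.
5x + 41y = 35(x + y)
5x + 41y = 35x + 35y
x(5 - 35) = y(35 - 41)
x/y = (41 - 35)/(35 - 5) = 6/30
Simplify: 1:5
= 1:5

1:5


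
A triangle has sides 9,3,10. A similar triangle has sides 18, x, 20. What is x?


Scale factor = 18/9 = 2
Missing side = 3 × 2
= 6.0

6.0


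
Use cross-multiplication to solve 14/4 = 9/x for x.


Cross multiply: 14 × x = 4 × 9
14x = 36
x = 36 / 14
= 2.57

2.57


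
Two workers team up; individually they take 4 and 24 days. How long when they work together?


Rate of A = 1/4 per day
Rate of B = 1/24 per day
Combined rate = 1/4 + 1/24 = 28/96 ≈ 0.2917 per day
Days = 1 / combined rate = 96/28
≈ 3.43 days

3.43 days


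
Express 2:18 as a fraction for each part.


Total parts = 2 + 18 = 20
First part: 2/20 = 1/10
Second part: 18/20 = 9/10
= 1/10 and 9/10

1/10 and 9/10


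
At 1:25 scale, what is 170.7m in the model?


Model size = real / scale
= 170.7 / 25
= 6.8280 m

6.8280 m


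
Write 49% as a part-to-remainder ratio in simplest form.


49% means 49 parts out of 100; remainder = 51
Part : remainder = 49:51
GCD = 1
= 49:51

49:51


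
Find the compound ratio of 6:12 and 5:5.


Compound ratio = (6×5) : (12×5)
= 30:60
GCD = 30
= 1:2

1:2


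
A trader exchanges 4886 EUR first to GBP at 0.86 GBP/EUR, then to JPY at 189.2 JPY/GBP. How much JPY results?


Step 1: 4886 EUR × 0.86 = 4201.96 GBP
Step 2: 4201.96 GBP × 189.2 = 795010.83 JPY
Implied rate EUR→JPY = 0.86 × 189.2 = 162.7120
= 795010.83 JPY

795010.83 JPY


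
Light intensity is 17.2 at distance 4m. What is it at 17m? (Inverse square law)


I₁d₁² = I₂d₂²
I₂ = I₁ × (d₁/d₂)²
= 17.2 × (4/17)²
= 17.2 × 16/289
= 275.2/289
≈ 0.9522

0.9522


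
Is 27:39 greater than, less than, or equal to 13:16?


27/39 = 0.6923
13/16 = 0.8125
0.6923 < 0.8125, so 27:39 is less
= less than

less than


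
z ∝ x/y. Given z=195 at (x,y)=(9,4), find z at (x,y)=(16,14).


z = k·x/y
Solve for k using the known point: k = z·y/x = 195×4/9 = 780/9 ≈ 86.6667
Now evaluate at x=16, y=14:
z = k × 16 / 14 = (780 × 16) / (9 × 14) = 12480/126
≈ 99.0476

99.0476


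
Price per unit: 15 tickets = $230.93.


Unit rate = total / quantity
= 230.93 / 15
= $15.40 per unit

$15.40 per unit


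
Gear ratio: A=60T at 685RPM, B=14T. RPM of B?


Gear ratio = 60:14 = 30:7
RPM_B = RPM_A × (teeth_A / teeth_B)
= 685 × (60/14)
= 2935.7 RPM

2935.7 RPM


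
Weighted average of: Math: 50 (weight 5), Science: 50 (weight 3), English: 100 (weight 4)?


Numerator = 50×5 + 50×3 + 100×4
= 250 + 150 + 400
= 800
Total weight = 12
Weighted avg = 800/12
= 66.67

66.67


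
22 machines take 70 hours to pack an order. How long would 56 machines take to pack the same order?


Inverse proportion: x × y = constant
k = 22 × 70 = 1540
y₂ = k / 56 = 1540 / 56
= 27.50

27.50


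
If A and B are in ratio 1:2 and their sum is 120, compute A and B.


Let A = 1k, B = 2k.
1k + 2k = 120
3k = 120 → k = 120/3 = 40
A = 1×40 = 40, B = 2×40 = 80
= A = 40, B = 80

A = 40, B = 80


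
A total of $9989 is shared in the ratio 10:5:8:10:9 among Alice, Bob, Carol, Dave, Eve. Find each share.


Total parts = 10 + 5 + 8 + 10 + 9 = 42
Alice: 9989 × 10/42 = 2378.33
Bob: 9989 × 5/42 = 1189.17
Carol: 9989 × 8/42 = 1902.67
Dave: 9989 × 10/42 = 2378.33
Eve: 9989 × 9/42 = 2140.50
= Alice: $2378.33, Bob: $1189.17, Carol: $1902.67, Dave: $2378.33, Eve: $2140.50

Alice: $2378.33, Bob: $1189.17, Carol: $1902.67, Dave: $2378.33, Eve: $2140.50


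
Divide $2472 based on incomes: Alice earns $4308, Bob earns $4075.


Total income = 4308 + 4075 = $8383
Alice: $2472 × 4308/8383 = $1270.35
Bob: $2472 × 4075/8383 = $1201.65
= Alice: $1270.35, Bob: $1201.65

Alice: $1270.35, Bob: $1201.65


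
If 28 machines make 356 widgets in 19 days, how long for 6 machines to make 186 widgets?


Days ∝ work / workers, so d₂ = d₁ × (m₁/m₂) × (w₂/w₁)
Workers factor (inverse): 28/6 ≈ 4.6667
Work factor (direct): 186/356 ≈ 0.5225
d₂ = 19 × 28/6 × 186/356 = (19 × 28 × 186) / (6 × 356) = 98952/2136
≈ 46.33 days

46.33 days


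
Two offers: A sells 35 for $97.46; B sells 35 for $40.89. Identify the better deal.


Deal A: $97.46/35 = $2.7846/unit
Deal B: $40.89/35 = $1.1683/unit
B is cheaper per unit
= Deal B

Deal B


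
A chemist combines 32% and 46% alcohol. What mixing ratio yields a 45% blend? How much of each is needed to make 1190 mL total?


Let x parts of 32% mix with y parts of 46%.
32x + 46y = 45(x + y)
32x + 46y = 45x + 45y
x(32 - 45) = y(45 - 46)
x/y = (46 - 45)/(45 - 32) = 1/13
Simplify: 1:13
Total parts = 14; one part = 1190/14 = 85.00 mL
32% solution: 1×85.00 = 85.00 mL
46% solution: 13×85.00 = 1105.00 mL
= ratio 1:13; 85.00 mL and 1105.00 mL

ratio 1:13; 85.00 mL and 1105.00 mL


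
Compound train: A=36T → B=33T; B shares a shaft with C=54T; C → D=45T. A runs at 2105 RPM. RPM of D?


Stage 1: RPM_B = RPM_A × t_A/t_B = 2105 × 36/33 = 75780/33 ≈ 2296.36
B and C share a shaft → RPM_C = RPM_B
Stage 2: RPM_D = RPM_C × t_C/t_D = RPM_A × (t_A×t_C)/(t_B×t_D)
Overall ratio = (36×54)/(33×45) = 1944/1485
RPM_D = 2105 × 1944/1485 = 4092120/1485
≈ 2755.64 RPM

2755.64 RPM


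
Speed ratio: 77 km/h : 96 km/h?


Ratio = 77:96
GCD = 1
Simplified = 77:96
Time ratio (same distance) = 96:77
Speed ratio = 77:96

77:96


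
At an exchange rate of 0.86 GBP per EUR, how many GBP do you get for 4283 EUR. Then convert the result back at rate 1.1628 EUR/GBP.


Amount × rate = 4283 × 0.86 = 3683.38 GBP
Round-trip: 3683.38 × 1.1628 = 4283.03 EUR
= 3683.38 GBP, then 4283.03 EUR

3683.38 GBP, then 4283.03 EUR


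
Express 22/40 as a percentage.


Percentage = (part / whole) × 100
= (22 / 40) × 100
= 55.00%

55.00%


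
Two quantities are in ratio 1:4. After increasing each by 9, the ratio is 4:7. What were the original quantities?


Let A = 1k, B = 4k.
(1k + 9) / (4k + 9) = 4/7
Cross-multiply: 7(1k + 9) = 4(4k + 9)
7k + 63 = 16k + 36
7k - 16k = 36 - 63
-9k = -27
k = -27/-9 = 3
A = 1×3 = 3, B = 4×3 = 12
= A = 3, B = 12

A = 3, B = 12


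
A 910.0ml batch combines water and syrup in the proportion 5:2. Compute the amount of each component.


Total parts = 5 + 2 = 7
water: 910.0 × 5/7 = 650.0ml
syrup: 910.0 × 2/7 = 260.0ml
= 650.0ml and 260.0ml

650.0ml and 260.0ml


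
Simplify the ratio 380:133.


GCD(380, 133) = 19
380/19 : 133/19
= 20:7

20:7


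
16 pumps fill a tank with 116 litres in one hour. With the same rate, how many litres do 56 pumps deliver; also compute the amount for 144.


Direct proportion: y/x = constant
k = 116/16 = 7.2500
y at x=56: k × 56 = 116 × 56 / 16 = 6496/16 = 406.00
y at x=144: k × 144 = 116 × 144 / 16 = 16704/16 = 1044.00
= 406.00 and 1044.00

406.00 and 1044.00


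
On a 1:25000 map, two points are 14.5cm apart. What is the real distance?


Real distance = map distance × scale
= 14.5cm × 25000
= 362500 cm = 3625.0 m
= 3.625 km

3.625 km


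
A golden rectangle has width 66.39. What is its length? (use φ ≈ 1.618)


φ = (1 + √5) / 2 ≈ 1.618
Length = width × φ = 66.39 × 1.618 = 107.41902
≈ 107.42

107.42


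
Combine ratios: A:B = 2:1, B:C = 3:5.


Match B: multiply A:B by 3 → 6:3
Multiply B:C by 1 → 3:5
Combined: 6:3:5
GCD = 1
= 6:3:5

6:3:5


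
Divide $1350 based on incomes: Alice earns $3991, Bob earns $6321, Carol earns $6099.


Total income = 3991 + 6321 + 6099 = $16411
Alice: $1350 × 3991/16411 = $328.31
Bob: $1350 × 6321/16411 = $519.98
Carol: $1350 × 6099/16411 = $501.72
= Alice: $328.31, Bob: $519.98, Carol: $501.72

Alice: $328.31, Bob: $519.98, Carol: $501.72


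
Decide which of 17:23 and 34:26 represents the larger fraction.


17/23 = 0.7391
34/26 = 1.3077
0.7391 < 1.3077, so 17:23 is less
= 34:26

34:26


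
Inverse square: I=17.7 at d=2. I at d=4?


I₁d₁² = I₂d₂²
I₂ = I₁ × (d₁/d₂)²
= 17.7 × (2/4)²
= 17.7 × 4/16
= 70.8/16
= 4.4250

4.4250


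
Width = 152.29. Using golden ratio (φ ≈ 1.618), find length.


φ = (1 + √5) / 2 ≈ 1.618
Length = width × φ = 152.29 × 1.618 = 246.40522
≈ 246.41

246.41


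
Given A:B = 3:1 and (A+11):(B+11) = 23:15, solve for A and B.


Let A = 3k, B = 1k.
(3k + 11) / (1k + 11) = 23/15
Cross-multiply: 15(3k + 11) = 23(1k + 11)
45k + 165 = 23k + 253
45k - 23k = 253 - 165
22k = 88
k = 88/22 = 4
A = 3×4 = 12, B = 1×4 = 4
= A = 12, B = 4

A = 12, B = 4


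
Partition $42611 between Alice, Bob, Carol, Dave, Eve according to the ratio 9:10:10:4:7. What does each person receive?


Total parts = 9 + 10 + 10 + 4 + 7 = 40
Alice: 42611 × 9/40 = 9587.48
Bob: 42611 × 10/40 = 10652.75
Carol: 42611 × 10/40 = 10652.75
Dave: 42611 × 4/40 = 4261.10
Eve: 42611 × 7/40 = 7456.93
= Alice: $9587.48, Bob: $10652.75, Carol: $10652.75, Dave: $4261.10, Eve: $7456.93

Alice: $9587.48, Bob: $10652.75, Carol: $10652.75, Dave: $4261.10, Eve: $7456.93


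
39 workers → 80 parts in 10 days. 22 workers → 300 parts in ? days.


Days ∝ work / workers, so d₂ = d₁ × (m₁/m₂) × (w₂/w₁)
Workers factor (inverse): 39/22 ≈ 1.7727
Work factor (direct): 300/80 = 3.7500
d₂ = 10 × 39/22 × 300/80 = (10 × 39 × 300) / (22 × 80) = 117000/1760
≈ 66.48 days

66.48 days


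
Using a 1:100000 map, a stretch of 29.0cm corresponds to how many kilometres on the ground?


Real distance = map distance × scale
= 29.0cm × 100000
= 2900000 cm = 29000.0 m
= 29.000 km

29.000 km


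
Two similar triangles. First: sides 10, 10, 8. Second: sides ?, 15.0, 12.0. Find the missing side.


Scale factor = 15.0/10 = 1.5
Missing side = 10 × 1.5
= 15.0

15.0


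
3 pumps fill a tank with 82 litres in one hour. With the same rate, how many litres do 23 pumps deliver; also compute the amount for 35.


Direct proportion: y/x = constant
k = 82/3 ≈ 27.3333
y at x=23: k × 23 = 82 × 23 / 3 = 1886/3 ≈ 628.67
y at x=35: k × 35 = 82 × 35 / 3 = 2870/3 ≈ 956.67
= 628.67 and 956.67

628.67 and 956.67


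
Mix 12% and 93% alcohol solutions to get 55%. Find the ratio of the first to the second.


Let x parts of 12% mix with y parts of 93%.
12x + 93y = 55(x + y)
12x + 93y = 55x + 55y
x(12 - 55) = y(55 - 93)
x/y = (93 - 55)/(55 - 12) = 38/43
Simplify: 38:43
= 38:43

38:43


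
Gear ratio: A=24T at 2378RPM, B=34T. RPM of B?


Gear ratio = 24:34 = 12:17
RPM_B = RPM_A × (teeth_A / teeth_B)
= 2378 × (24/34)
= 1678.6 RPM

1678.6 RPM


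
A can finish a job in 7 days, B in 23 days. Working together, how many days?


Rate of A = 1/7 per day
Rate of B = 1/23 per day
Combined rate = 1/7 + 1/23 = 30/161 ≈ 0.1863 per day
Days = 1 / combined rate = 161/30
≈ 5.37 days

5.37 days


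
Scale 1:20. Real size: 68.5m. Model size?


Model size = real / scale
= 68.5 / 20
= 3.4250 m

3.4250 m


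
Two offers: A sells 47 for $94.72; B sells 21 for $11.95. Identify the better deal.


Deal A: $94.72/47 = $2.0153/unit
Deal B: $11.95/21 = $0.5690/unit
B is cheaper per unit
= Deal B

Deal B


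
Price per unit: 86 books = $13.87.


Unit rate = total / quantity
= 13.87 / 86
= $0.16 per unit

$0.16 per unit


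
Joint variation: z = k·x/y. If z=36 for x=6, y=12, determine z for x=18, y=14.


z = k·x/y
Solve for k using the known point: k = z·y/x = 36×12/6 = 432/6 = 72.0000
Now evaluate at x=18, y=14:
z = k × 18 / 14 = (432 × 18) / (6 × 14) = 7776/84
≈ 92.5714

92.5714


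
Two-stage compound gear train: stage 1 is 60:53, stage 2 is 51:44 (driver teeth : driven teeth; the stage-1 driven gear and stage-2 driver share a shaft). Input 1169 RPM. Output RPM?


Stage 1: RPM_B = RPM_A × t_A/t_B = 1169 × 60/53 = 70140/53 ≈ 1323.40
B and C share a shaft → RPM_C = RPM_B
Stage 2: RPM_D = RPM_C × t_C/t_D = RPM_A × (t_A×t_C)/(t_B×t_D)
Overall ratio = (60×51)/(53×44) = 3060/2332
RPM_D = 1169 × 3060/2332 = 3577140/2332
≈ 1533.94 RPM

1533.94 RPM


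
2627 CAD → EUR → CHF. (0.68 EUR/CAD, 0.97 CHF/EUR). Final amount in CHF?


Step 1: 2627 CAD × 0.68 = 1786.36 EUR
Step 2: 1786.36 EUR × 0.97 = 1732.77 CHF
Implied rate CAD→CHF = 0.68 × 0.97 = 0.6596
= 1732.77 CHF

1732.77 CHF


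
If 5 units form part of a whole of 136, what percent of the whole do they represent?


Percentage = (part / whole) × 100
= (5 / 136) × 100
≈ 3.68%

3.68%


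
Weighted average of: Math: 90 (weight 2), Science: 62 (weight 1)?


Numerator = 90×2 + 62×1
= 180 + 62
= 242
Total weight = 3
Weighted avg = 242/3
= 80.67

80.67


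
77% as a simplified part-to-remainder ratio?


77% means 77 parts out of 100; remainder = 23
Part : remainder = 77:23
GCD = 1
= 77:23

77:23


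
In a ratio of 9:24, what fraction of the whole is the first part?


Total parts = 9 + 24 = 33
First part: 9/33 = 3/11
= 3/11

3/11


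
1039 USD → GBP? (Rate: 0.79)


Amount × rate = 1039 × 0.79
= 820.81 GBP

820.81 GBP


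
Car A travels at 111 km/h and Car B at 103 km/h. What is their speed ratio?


Ratio = 111:103
GCD = 1
Simplified = 111:103
Time ratio (same distance) = 103:111
Speed ratio = 111:103

111:103


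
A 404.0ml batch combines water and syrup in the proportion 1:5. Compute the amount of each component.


Total parts = 1 + 5 = 6
water: 404.0 × 1/6 = 67.3ml
syrup: 404.0 × 5/6 = 336.7ml
= 67.3ml and 336.7ml

67.3ml and 336.7ml


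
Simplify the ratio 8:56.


GCD(8, 56) = 8
8/8 : 56/8
= 1:7

1:7


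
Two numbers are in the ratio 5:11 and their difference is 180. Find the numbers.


Let A = 5k, B = 11k.
11k - 5k = 180
6k = 180 → k = 180/6 = 30
A = 5×30 = 150, B = 11×30 = 330
= A = 150, B = 330

A = 150, B = 330


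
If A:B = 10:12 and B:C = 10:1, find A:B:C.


Match B: multiply A:B by 10 → 100:120
Multiply B:C by 12 → 120:12
Combined: 100:120:12
GCD = 4
= 25:30:3

25:30:3


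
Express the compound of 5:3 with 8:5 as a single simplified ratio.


Compound ratio = (5×8) : (3×5)
= 40:15
GCD = 5
= 8:3

8:3


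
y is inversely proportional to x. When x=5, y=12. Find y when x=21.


Inverse proportion: x × y = constant
k = 5 × 12 = 60
y₂ = k / 21 = 60 / 21
= 2.86

2.86


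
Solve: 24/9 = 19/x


Cross multiply: 24 × x = 9 × 19
24x = 171
x = 171 / 24
= 7.13

7.13


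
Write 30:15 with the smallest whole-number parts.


GCD(30, 15) = 15
30/15 : 15/15
= 2:1

2:1


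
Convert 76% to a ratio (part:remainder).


76% means 76 parts out of 100; remainder = 24
Part : remainder = 76:24
GCD = 4
= 19:6

19:6


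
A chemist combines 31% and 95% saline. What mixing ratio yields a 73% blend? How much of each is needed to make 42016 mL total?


Let x parts of 31% mix with y parts of 95%.
31x + 95y = 73(x + y)
31x + 95y = 73x + 73y
x(31 - 73) = y(73 - 95)
x/y = (95 - 73)/(73 - 31) = 22/42
Simplify: 11:21
Total parts = 32; one part = 42016/32 = 1313.00 mL
31% solution: 11×1313.00 = 14443.00 mL
95% solution: 21×1313.00 = 27573.00 mL
= ratio 11:21; 14443.00 mL and 27573.00 mL

ratio 11:21; 14443.00 mL and 27573.00 mL


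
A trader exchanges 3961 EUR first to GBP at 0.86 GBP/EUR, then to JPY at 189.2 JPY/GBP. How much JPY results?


Step 1: 3961 EUR × 0.86 = 3406.46 GBP
Step 2: 3406.46 GBP × 189.2 = 644502.23 JPY
Implied rate EUR→JPY = 0.86 × 189.2 = 162.7120
= 644502.23 JPY

644502.23 JPY


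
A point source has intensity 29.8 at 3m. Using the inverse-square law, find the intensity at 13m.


I₁d₁² = I₂d₂²
I₂ = I₁ × (d₁/d₂)²
= 29.8 × (3/13)²
= 29.8 × 9/169
= 268.2/169
≈ 1.5870

1.5870


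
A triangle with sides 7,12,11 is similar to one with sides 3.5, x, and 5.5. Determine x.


Scale factor = 3.5/7 = 0.5
Missing side = 12 × 0.5
= 6.0

6.0


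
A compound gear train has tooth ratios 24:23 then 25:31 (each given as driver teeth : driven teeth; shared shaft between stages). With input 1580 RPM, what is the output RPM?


Stage 1: RPM_B = RPM_A × t_A/t_B = 1580 × 24/23 = 37920/23 ≈ 1648.70
B and C share a shaft → RPM_C = RPM_B
Stage 2: RPM_D = RPM_C × t_C/t_D = RPM_A × (t_A×t_C)/(t_B×t_D)
Overall ratio = (24×25)/(23×31) = 600/713
RPM_D = 1580 × 600/713 = 948000/713
≈ 1329.59 RPM

1329.59 RPM


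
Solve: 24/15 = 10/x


Cross multiply: 24 × x = 15 × 10
24x = 150
x = 150 / 24
= 6.25

6.25


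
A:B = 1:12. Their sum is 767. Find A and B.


Let A = 1k, B = 12k.
1k + 12k = 767
13k = 767 → k = 767/13 = 59
A = 1×59 = 59, B = 12×59 = 708
= A = 59, B = 708

A = 59, B = 708


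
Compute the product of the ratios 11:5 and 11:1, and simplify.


Compound ratio = (11×11) : (5×1)
= 121:5
GCD = 1
= 121:5

121:5


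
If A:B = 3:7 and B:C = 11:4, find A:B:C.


Match B: multiply A:B by 11 → 33:77
Multiply B:C by 7 → 77:28
Combined: 33:77:28
GCD = 1
= 33:77:28

33:77:28


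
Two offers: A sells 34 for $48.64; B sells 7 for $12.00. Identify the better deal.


Deal A: $48.64/34 = $1.4306/unit
Deal B: $12.00/7 = $1.7143/unit
A is cheaper per unit
= Deal A

Deal A


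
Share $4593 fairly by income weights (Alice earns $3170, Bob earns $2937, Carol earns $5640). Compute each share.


Total income = 3170 + 2937 + 5640 = $11747
Alice: $4593 × 3170/11747 = $1239.45
Bob: $4593 × 2937/11747 = $1148.35
Carol: $4593 × 5640/11747 = $2205.20
= Alice: $1239.45, Bob: $1148.35, Carol: $2205.20

Alice: $1239.45, Bob: $1148.35, Carol: $2205.20


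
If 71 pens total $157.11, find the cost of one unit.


Unit rate = total / quantity
= 157.11 / 71
= $2.21 per unit

$2.21 per unit


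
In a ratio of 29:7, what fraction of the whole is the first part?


Total parts = 29 + 7 = 36
First part: 29/36 = 29/36
= 29/36

29/36


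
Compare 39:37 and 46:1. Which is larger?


39/37 = 1.0541
46/1 = 46.0000
1.0541 < 46.0000, so 39:37 is less
= 46:1

46:1


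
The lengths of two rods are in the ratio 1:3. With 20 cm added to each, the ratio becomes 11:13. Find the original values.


Let A = 1k, B = 3k.
(1k + 20) / (3k + 20) = 11/13
Cross-multiply: 13(1k + 20) = 11(3k + 20)
13k + 260 = 33k + 220
13k - 33k = 220 - 260
-20k = -40
k = -40/-20 = 2
A = 1×2 = 2, B = 3×2 = 6
= A = 2, B = 6

A = 2, B = 6


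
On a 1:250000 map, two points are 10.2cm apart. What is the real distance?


Real distance = map distance × scale
= 10.2cm × 250000
= 2550000 cm = 25500.0 m
= 25.500 km

25.500 km


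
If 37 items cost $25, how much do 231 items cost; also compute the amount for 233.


Direct proportion: y/x = constant
k = 25/37 ≈ 0.6757
y at x=231: k × 231 = 25 × 231 / 37 = 5775/37 ≈ 156.08
y at x=233: k × 233 = 25 × 233 / 37 = 5825/37 ≈ 157.43
= 156.08 and 157.43

156.08 and 157.43


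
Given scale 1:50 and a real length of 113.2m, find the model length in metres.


Model size = real / scale
= 113.2 / 50
= 2.2640 m

2.2640 m


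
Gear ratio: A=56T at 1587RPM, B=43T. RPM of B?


Gear ratio = 56:43 = 56:43
RPM_B = RPM_A × (teeth_A / teeth_B)
= 1587 × (56/43)
= 2066.8 RPM

2066.8 RPM


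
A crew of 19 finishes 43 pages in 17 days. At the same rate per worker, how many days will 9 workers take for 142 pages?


Days ∝ work / workers, so d₂ = d₁ × (m₁/m₂) × (w₂/w₁)
Workers factor (inverse): 19/9 ≈ 2.1111
Work factor (direct): 142/43 ≈ 3.3023
d₂ = 17 × 19/9 × 142/43 = (17 × 19 × 142) / (9 × 43) = 45866/387
≈ 118.52 days

118.52 days


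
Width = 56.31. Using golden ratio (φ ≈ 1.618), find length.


φ = (1 + √5) / 2 ≈ 1.618
Length = width × φ = 56.31 × 1.618 = 91.10958
≈ 91.11

91.11


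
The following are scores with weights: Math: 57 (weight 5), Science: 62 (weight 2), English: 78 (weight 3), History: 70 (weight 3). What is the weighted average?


Numerator = 57×5 + 62×2 + 78×3 + 70×3
= 285 + 124 + 234 + 210
= 853
Total weight = 13
Weighted avg = 853/13
= 65.62

65.62


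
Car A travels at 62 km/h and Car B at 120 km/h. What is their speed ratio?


Ratio = 62:120
GCD = 2
Simplified = 31:60
Time ratio (same distance) = 60:31
Speed ratio = 31:60

31:60


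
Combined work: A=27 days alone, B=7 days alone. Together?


Rate of A = 1/27 per day
Rate of B = 1/7 per day
Combined rate = 1/27 + 1/7 = 34/189 ≈ 0.1799 per day
Days = 1 / combined rate = 189/34
≈ 5.56 days

5.56 days


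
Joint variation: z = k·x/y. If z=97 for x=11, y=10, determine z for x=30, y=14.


z = k·x/y
Solve for k using the known point: k = z·y/x = 97×10/11 = 970/11 ≈ 88.1818
Now evaluate at x=30, y=14:
z = k × 30 / 14 = (970 × 30) / (11 × 14) = 29100/154
≈ 188.9610

188.9610


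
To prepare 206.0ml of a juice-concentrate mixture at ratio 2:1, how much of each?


Total parts = 2 + 1 = 3
juice: 206.0 × 2/3 = 137.3ml
concentrate: 206.0 × 1/3 = 68.7ml
= 137.3ml and 68.7ml

137.3ml and 68.7ml


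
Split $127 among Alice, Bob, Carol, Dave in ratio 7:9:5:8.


Total parts = 7 + 9 + 5 + 8 = 29
Alice: 127 × 7/29 = 30.66
Bob: 127 × 9/29 = 39.41
Carol: 127 × 5/29 = 21.90
Dave: 127 × 8/29 = 35.03
= Alice: $30.66, Bob: $39.41, Carol: $21.90, Dave: $35.03

Alice: $30.66, Bob: $39.41, Carol: $21.90, Dave: $35.03


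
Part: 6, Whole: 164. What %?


Percentage = (part / whole) × 100
= (6 / 164) × 100
≈ 3.66%

3.66%


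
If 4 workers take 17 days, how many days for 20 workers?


Inverse proportion: x × y = constant
k = 4 × 17 = 68
y₂ = k / 20 = 68 / 20
= 3.40

3.40


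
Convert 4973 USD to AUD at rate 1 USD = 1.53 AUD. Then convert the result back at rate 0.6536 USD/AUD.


Amount × rate = 4973 × 1.53 = 7608.69 AUD
Round-trip: 7608.69 × 0.6536 = 4973.04 USD
= 7608.69 AUD, then 4973.04 USD

7608.69 AUD, then 4973.04 USD


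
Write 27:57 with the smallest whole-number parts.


GCD(27, 57) = 3
27/3 : 57/3
= 9:19

9:19


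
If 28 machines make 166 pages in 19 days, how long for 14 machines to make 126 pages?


Days ∝ work / workers, so d₂ = d₁ × (m₁/m₂) × (w₂/w₁)
Workers factor (inverse): 28/14 = 2.0000
Work factor (direct): 126/166 ≈ 0.7590
d₂ = 19 × 28/14 × 126/166 = (19 × 28 × 126) / (14 × 166) = 67032/2324
≈ 28.84 days

28.84 days


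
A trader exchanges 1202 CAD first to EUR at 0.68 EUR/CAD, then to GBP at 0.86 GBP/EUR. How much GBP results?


Step 1: 1202 CAD × 0.68 = 817.36 EUR
Step 2: 817.36 EUR × 0.86 = 702.93 GBP
Implied rate CAD→GBP = 0.68 × 0.86 = 0.5848
= 702.93 GBP

702.93 GBP


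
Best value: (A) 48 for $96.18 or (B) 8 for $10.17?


Deal A: $96.18/48 = $2.0038/unit
Deal B: $10.17/8 = $1.2713/unit
B is cheaper per unit
= Deal B

Deal B


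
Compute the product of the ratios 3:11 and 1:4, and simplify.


Compound ratio = (3×1) : (11×4)
= 3:44
GCD = 1
= 3:44

3:44


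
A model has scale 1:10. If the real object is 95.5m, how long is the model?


Model size = real / scale
= 95.5 / 10
= 9.5500 m

9.5500 m


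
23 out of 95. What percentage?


Percentage = (part / whole) × 100
= (23 / 95) × 100
≈ 24.21%

24.21%


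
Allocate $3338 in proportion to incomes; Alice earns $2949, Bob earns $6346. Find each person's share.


Total income = 2949 + 6346 = $9295
Alice: $3338 × 2949/9295 = $1059.04
Bob: $3338 × 6346/9295 = $2278.96
= Alice: $1059.04, Bob: $2278.96

Alice: $1059.04, Bob: $2278.96


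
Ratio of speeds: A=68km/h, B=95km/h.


Ratio = 68:95
GCD = 1
Simplified = 68:95
Time ratio (same distance) = 95:68
Speed ratio = 68:95

68:95


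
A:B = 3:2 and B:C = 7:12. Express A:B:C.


Match B: multiply A:B by 7 → 21:14
Multiply B:C by 2 → 14:24
Combined: 21:14:24
GCD = 1
= 21:14:24

21:14:24


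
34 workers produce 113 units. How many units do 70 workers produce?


Direct proportion: y/x = constant
k = 113/34 ≈ 3.3235
y₂ = k × 70 = 113 × 70 / 34 = 7910/34
≈ 232.65

232.65


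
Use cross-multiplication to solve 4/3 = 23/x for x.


Cross multiply: 4 × x = 3 × 23
4x = 69
x = 69 / 4
= 17.25

17.25


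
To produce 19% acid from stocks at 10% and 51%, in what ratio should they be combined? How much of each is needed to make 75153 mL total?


Let x parts of 10% mix with y parts of 51%.
10x + 51y = 19(x + y)
10x + 51y = 19x + 19y
x(10 - 19) = y(19 - 51)
x/y = (51 - 19)/(19 - 10) = 32/9
Simplify: 32:9
Total parts = 41; one part = 75153/41 = 1833.00 mL
10% solution: 32×1833.00 = 58656.00 mL
51% solution: 9×1833.00 = 16497.00 mL
= ratio 32:9; 58656.00 mL and 16497.00 mL

ratio 32:9; 58656.00 mL and 16497.00 mL


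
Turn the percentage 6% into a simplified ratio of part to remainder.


6% means 6 parts out of 100; remainder = 94
Part : remainder = 6:94
GCD = 2
= 3:47

3:47


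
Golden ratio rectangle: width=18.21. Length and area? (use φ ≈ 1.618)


φ = (1 + √5) / 2 ≈ 1.618
Length = width × φ = 18.21 × 1.618 = 29.46378
≈ 29.46
Area = width × length = 18.21 × 29.46378 = 536.5354338 ≈ 536.54
= Length: 29.46, Area: 536.54

Length: 29.46, Area: 536.54


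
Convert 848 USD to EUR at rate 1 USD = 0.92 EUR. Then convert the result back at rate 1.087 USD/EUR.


Amount × rate = 848 × 0.92 = 780.16 EUR
Round-trip: 780.16 × 1.087 = 848.03 USD
= 780.16 EUR, then 848.03 USD

780.16 EUR, then 848.03 USD


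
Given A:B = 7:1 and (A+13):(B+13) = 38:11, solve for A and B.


Let A = 7k, B = 1k.
(7k + 13) / (1k + 13) = 38/11
Cross-multiply: 11(7k + 13) = 38(1k + 13)
77k + 143 = 38k + 494
77k - 38k = 494 - 143
39k = 351
k = 351/39 = 9
A = 7×9 = 63, B = 1×9 = 9
= A = 63, B = 9

A = 63, B = 9


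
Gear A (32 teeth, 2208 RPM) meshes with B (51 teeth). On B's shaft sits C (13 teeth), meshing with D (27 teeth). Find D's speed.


Stage 1: RPM_B = RPM_A × t_A/t_B = 2208 × 32/51 = 70656/51 ≈ 1385.41
B and C share a shaft → RPM_C = RPM_B
Stage 2: RPM_D = RPM_C × t_C/t_D = RPM_A × (t_A×t_C)/(t_B×t_D)
Overall ratio = (32×13)/(51×27) = 416/1377
RPM_D = 2208 × 416/1377 = 918528/1377
≈ 667.05 RPM

667.05 RPM


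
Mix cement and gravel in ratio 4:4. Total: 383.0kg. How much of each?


Total parts = 4 + 4 = 8
cement: 383.0 × 4/8 = 191.5kg
gravel: 383.0 × 4/8 = 191.5kg
= 191.5kg and 191.5kg

191.5kg and 191.5kg


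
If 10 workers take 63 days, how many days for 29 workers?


Inverse proportion: x × y = constant
k = 10 × 63 = 630
y₂ = k / 29 = 630 / 29
= 21.72

21.72


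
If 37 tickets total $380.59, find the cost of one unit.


Unit rate = total / quantity
= 380.59 / 37
= $10.29 per unit

$10.29 per unit


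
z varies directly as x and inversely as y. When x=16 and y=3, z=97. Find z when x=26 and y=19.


z = k·x/y
Solve for k using the known point: k = z·y/x = 97×3/16 = 291/16 = 18.1875
Now evaluate at x=26, y=19:
z = k × 26 / 19 = (291 × 26) / (16 × 19) = 7566/304
≈ 24.8882

24.8882


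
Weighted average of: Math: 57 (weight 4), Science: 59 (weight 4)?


Numerator = 57×4 + 59×4
= 228 + 236
= 464
Total weight = 8
Weighted avg = 464/8
= 58.00

58.00


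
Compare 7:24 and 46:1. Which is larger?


7/24 = 0.2917
46/1 = 46.0000
0.2917 < 46.0000, so 7:24 is less
= 46:1

46:1


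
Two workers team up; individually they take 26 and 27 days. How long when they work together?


Rate of A = 1/26 per day
Rate of B = 1/27 per day
Combined rate = 1/26 + 1/27 = 53/702 ≈ 0.0755 per day
Days = 1 / combined rate = 702/53
≈ 13.25 days

13.25 days


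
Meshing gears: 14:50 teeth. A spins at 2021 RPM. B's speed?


Gear ratio = 14:50 = 7:25
RPM_B = RPM_A × (teeth_A / teeth_B)
= 2021 × (14/50)
= 565.9 RPM

565.9 RPM


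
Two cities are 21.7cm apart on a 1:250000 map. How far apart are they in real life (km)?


Real distance = map distance × scale
= 21.7cm × 250000
= 5425000 cm = 54250.0 m
= 54.250 km

54.250 km


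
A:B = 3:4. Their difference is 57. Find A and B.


Let A = 3k, B = 4k.
4k - 3k = 57
1k = 57 → k = 57/1 = 57
A = 3×57 = 171, B = 4×57 = 228
= A = 171, B = 228

A = 171, B = 228


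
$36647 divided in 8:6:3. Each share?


Total parts = 8 + 6 + 3 = 17
Part 1: 36647 × 8/17 = 17245.65
Part 2: 36647 × 6/17 = 12934.24
Part 3: 36647 × 3/17 = 6467.12
= Part 1: $17245.65, Part 2: $12934.24, Part 3: $6467.12

Part 1: $17245.65, Part 2: $12934.24, Part 3: $6467.12


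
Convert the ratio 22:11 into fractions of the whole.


Total parts = 22 + 11 = 33
First part: 22/33 = 2/3
Second part: 11/33 = 1/3
= 2/3 and 1/3

2/3 and 1/3


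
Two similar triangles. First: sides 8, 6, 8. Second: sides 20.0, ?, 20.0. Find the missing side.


Scale factor = 20.0/8 = 2.5
Missing side = 6 × 2.5
= 15.0

15.0


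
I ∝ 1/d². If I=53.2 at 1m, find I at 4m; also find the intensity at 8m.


I₁d₁² = I₂d₂²
I at 4m = 53.2 × (1/4)² = 53.2 × 1/16 = 53.2/16 = 3.3250
I at 8m = 53.2 × (1/8)² = 53.2 × 1/64 = 53.2/64 ≈ 0.8313
= 3.3250 and 0.8313

3.3250 and 0.8313


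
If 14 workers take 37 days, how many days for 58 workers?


Inverse proportion: x × y = constant
k = 14 × 37 = 518
y₂ = k / 58 = 518 / 58
= 8.93

8.93


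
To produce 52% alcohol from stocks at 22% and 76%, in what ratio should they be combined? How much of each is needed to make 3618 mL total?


Let x parts of 22% mix with y parts of 76%.
22x + 76y = 52(x + y)
22x + 76y = 52x + 52y
x(22 - 52) = y(52 - 76)
x/y = (76 - 52)/(52 - 22) = 24/30
Simplify: 4:5
Total parts = 9; one part = 3618/9 = 402.00 mL
22% solution: 4×402.00 = 1608.00 mL
76% solution: 5×402.00 = 2010.00 mL
= ratio 4:5; 1608.00 mL and 2010.00 mL

ratio 4:5; 1608.00 mL and 2010.00 mL


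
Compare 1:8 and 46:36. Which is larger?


1/8 = 0.1250
46/36 = 1.2778
0.1250 < 1.2778, so 1:8 is less
= 46:36

46:36


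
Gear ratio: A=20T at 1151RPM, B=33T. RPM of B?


Gear ratio = 20:33 = 20:33
RPM_B = RPM_A × (teeth_A / teeth_B)
= 1151 × (20/33)
= 697.6 RPM

697.6 RPM


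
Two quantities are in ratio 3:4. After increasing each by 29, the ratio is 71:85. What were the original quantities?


Let A = 3k, B = 4k.
(3k + 29) / (4k + 29) = 71/85
Cross-multiply: 85(3k + 29) = 71(4k + 29)
255k + 2465 = 284k + 2059
255k - 284k = 2059 - 2465
-29k = -406
k = -406/-29 = 14
A = 3×14 = 42, B = 4×14 = 56
= A = 42, B = 56

A = 42, B = 56
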